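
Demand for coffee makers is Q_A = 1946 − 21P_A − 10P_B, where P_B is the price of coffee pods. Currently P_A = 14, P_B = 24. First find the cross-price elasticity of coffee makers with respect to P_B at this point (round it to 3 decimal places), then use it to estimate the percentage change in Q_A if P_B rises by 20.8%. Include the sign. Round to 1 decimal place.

At P_A = 14, P_B = 24: Q_A = 1412.
∂Q_A/∂P_B = -10.
ε = (∂Q_A/∂P_B)(P_B/Q_A) = -10.0000 × 24/1412 ≈ -0.170.
%ΔQ_A ≈ ε × %ΔP_B = -0.170 × (20.8%) = -3.5%.

-3.5%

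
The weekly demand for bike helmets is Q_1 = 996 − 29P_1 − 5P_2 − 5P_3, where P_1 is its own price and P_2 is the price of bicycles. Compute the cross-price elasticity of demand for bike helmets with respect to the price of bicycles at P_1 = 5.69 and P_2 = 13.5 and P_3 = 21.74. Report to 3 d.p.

At P_1 = 5.69 and P_2 = 13.5 and P_3 = 21.74: Q_1 = 654.79.
∂Q_1/∂P_2 = -5.
ε = (∂Q_1/∂P_2)(P_2/Q_1) = -5 × (13.5/654.79) ≈ -0.103.
Since ε < 0, bike helmets and bicycles are complements.

-0.103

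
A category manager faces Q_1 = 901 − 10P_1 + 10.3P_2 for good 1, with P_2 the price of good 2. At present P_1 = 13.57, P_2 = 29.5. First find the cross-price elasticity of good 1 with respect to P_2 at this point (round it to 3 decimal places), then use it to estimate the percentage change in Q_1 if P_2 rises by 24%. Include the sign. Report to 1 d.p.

6.8%

At P_1 = 13.57, P_2 = 29.5: Q_1 = 1069.15.
∂Q_1/∂P_2 = 10.3.
ε = (∂Q_1/∂P_2)(P_2/Q_1) = 10.3000 × 29.5/1069.15 ≈ 0.284.
%ΔQ_1 ≈ ε × %ΔP_2 = 0.284 × (24%) = 6.8%.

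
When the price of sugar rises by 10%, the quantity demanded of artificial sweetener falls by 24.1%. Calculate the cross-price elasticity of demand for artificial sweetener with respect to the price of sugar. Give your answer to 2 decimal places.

ε = (%ΔQ of artificial sweetener) / (%ΔP of sugar) = (-24.1%) / (10%) ≈ -2.41.

-2.41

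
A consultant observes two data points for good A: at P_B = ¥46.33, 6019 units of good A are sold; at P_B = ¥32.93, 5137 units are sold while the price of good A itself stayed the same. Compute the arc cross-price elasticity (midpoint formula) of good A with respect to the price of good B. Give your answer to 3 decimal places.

0.468

ΔQ_A = 5137 − 6019 = -882; ΔP_B = 32.93 − 46.33 = -13.4.
Midpoints: Q̄_A = 5578.0, P̄_B = 39.63.
ε = (ΔQ_A/Q̄_A)/(ΔP_B/P̄_B) = (-882/5578.0)/(-13.4/39.63) ≈ 0.468.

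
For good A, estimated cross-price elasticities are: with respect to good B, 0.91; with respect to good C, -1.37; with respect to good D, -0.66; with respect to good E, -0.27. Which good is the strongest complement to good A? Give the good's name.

Complements have ε < 0. The most negative value is -1.37 (good C).

good C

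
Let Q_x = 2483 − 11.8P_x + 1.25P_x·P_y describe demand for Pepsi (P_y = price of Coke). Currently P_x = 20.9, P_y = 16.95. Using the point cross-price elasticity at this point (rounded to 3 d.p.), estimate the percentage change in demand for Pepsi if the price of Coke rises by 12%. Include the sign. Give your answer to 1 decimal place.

At P_x = 20.9, P_y = 16.95: Q_x = 2679.199.
∂Q_x/∂P_y = 1.25P_x = 26.1250.
ε = (∂Q_x/∂P_y)(P_y/Q_x) = 26.1250 × 16.95/2679.199 ≈ 0.165.
%ΔQ_x ≈ ε × %ΔP_y = 0.165 × (12%) = 2.0%.

2.0%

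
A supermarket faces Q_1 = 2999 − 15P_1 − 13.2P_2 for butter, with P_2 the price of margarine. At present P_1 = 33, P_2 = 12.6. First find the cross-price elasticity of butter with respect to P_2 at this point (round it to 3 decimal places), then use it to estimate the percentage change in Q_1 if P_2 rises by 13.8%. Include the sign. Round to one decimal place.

At P_1 = 33, P_2 = 12.6: Q_1 = 2337.68.
∂Q_1/∂P_2 = -13.2.
ε = (∂Q_1/∂P_2)(P_2/Q_1) = -13.2000 × 12.6/2337.68 ≈ -0.071.
%ΔQ_1 ≈ ε × %ΔP_2 = -0.071 × (13.8%) = -1.0%.

-1.0%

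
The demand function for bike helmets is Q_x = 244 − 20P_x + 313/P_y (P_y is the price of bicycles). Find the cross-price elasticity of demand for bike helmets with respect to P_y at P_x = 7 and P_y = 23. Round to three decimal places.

At P_x = 7 and P_y = 23: Q_x = 117.609.
∂Q_x/∂P_y = −313/P_y² = -0.5917.
ε = (∂Q_x/∂P_y)(P_y/Q_x) = -0.5917 × (23/117.609) ≈ -0.116.
ε < 0: complements.

-0.116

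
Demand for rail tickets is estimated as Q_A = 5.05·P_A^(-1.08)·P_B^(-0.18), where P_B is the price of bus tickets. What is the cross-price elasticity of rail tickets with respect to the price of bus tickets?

In a log-linear (constant-elasticity) demand function, the coefficient on the exponent of P_B is the cross-price elasticity.
ε = -0.18. Negative, so rail tickets and bus tickets are complements.

-0.18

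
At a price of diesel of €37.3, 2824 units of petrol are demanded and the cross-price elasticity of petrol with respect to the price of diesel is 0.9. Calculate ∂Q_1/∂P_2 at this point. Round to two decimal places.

ε = (∂Q_1/∂P_2)·(P_2/Q_1) ⇒ ∂Q_1/∂P_2 = ε·Q_1/P_2 = 0.9 × 2824/37.3 ≈ 68.14.

68.14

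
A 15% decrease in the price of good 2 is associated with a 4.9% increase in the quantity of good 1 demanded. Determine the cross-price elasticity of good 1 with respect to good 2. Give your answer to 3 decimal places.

ε = (%ΔQ of good 1) / (%ΔP of good 2) = (4.9%) / (-15%) ≈ -0.327.

-0.327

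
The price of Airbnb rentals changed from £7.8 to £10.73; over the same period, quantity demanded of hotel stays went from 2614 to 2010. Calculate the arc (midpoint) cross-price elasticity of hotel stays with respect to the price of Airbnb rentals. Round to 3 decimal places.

ΔQ_A = 2010 − 2614 = -604; ΔP_B = 10.73 − 7.8 = 2.93.
Midpoints: Q̄_A = 2312.0, P̄_B = 9.27.
ε = (ΔQ_A/Q̄_A)/(ΔP_B/P̄_B) = (-604/2312.0)/(2.93/9.27) ≈ -0.826.

-0.826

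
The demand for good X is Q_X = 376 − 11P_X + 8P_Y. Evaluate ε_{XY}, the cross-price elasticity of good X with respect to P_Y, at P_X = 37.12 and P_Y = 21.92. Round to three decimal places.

At P_X = 37.12 and P_Y = 21.92: Q_X = 143.04.
∂Q_X/∂P_Y = 8.
ε = (∂Q_X/∂P_Y)(P_Y/Q_X) = 8 × (21.92/143.04) ≈ 1.226.

1.226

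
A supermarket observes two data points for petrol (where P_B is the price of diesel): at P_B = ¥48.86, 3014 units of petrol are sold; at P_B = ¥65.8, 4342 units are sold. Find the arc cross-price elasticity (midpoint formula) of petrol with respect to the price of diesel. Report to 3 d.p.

ΔQ_A = 4342 − 3014 = 1328; ΔP_B = 65.8 − 48.86 = 16.94.
Midpoints: Q̄_A = 3678.0, P̄_B = 57.33.
ε = (ΔQ_A/Q̄_A)/(ΔP_B/P̄_B) = (1328/3678.0)/(16.94/57.33) ≈ 1.222.

1.222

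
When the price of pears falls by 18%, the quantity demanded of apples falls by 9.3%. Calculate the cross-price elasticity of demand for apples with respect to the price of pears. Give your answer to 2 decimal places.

ε = (%ΔQ of apples) / (%ΔP of pears) = (-9.3%) / (-18%) ≈ 0.52.

0.52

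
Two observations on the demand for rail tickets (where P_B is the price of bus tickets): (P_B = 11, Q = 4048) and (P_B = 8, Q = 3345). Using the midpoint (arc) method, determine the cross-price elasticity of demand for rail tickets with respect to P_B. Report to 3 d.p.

ΔQ_A = 3345 − 4048 = -703; ΔP_B = 8 − 11 = -3.
Midpoints: Q̄_A = 3696.5, P̄_B = 9.50.
ε = (ΔQ_A/Q̄_A)/(ΔP_B/P̄_B) = (-703/3696.5)/(-3/9.50) ≈ 0.602.
ε > 0: rail tickets and bus tickets are substitutes.

0.602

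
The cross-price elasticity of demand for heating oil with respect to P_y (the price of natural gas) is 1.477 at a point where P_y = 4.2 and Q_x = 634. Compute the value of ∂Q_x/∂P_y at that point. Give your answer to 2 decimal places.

ε = (∂Q_x/∂P_y)·(P_y/Q_x) ⇒ ∂Q_x/∂P_y = ε·Q_x/P_y = 1.477 × 634/4.2 ≈ 222.96.

222.96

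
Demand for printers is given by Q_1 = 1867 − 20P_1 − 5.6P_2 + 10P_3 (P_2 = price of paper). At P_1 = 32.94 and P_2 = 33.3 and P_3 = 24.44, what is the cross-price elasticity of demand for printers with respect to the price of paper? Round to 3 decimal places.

At P_1 = 32.94 and P_2 = 33.3 and P_3 = 24.44: Q_1 = 1266.12.
∂Q_1/∂P_2 = -5.6.
ε = (∂Q_1/∂P_2)(P_2/Q_1) = -5.6 × (33.3/1266.12) ≈ -0.147.

-0.147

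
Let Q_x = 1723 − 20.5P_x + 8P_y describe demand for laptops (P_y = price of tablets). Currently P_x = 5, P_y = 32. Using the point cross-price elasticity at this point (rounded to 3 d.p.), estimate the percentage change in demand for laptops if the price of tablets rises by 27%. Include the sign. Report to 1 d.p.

3.7%

At P_x = 5, P_y = 32: Q_x = 1876.5.
∂Q_x/∂P_y = 8.
ε = (∂Q_x/∂P_y)(P_y/Q_x) = 8.0000 × 32/1876.5 ≈ 0.136.
%ΔQ_x ≈ ε × %ΔP_y = 0.136 × (27%) = 3.7%.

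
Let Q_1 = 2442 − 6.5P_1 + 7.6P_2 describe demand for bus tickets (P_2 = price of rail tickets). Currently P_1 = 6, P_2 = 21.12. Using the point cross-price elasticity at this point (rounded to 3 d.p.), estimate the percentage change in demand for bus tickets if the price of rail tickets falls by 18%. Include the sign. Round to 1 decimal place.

At P_1 = 6, P_2 = 21.12: Q_1 = 2563.512.
∂Q_1/∂P_2 = 7.6.
ε = (∂Q_1/∂P_2)(P_2/Q_1) = 7.6000 × 21.12/2563.512 ≈ 0.063.
%ΔQ_1 ≈ ε × %ΔP_2 = 0.063 × (-18%) = -1.1%.

-1.1%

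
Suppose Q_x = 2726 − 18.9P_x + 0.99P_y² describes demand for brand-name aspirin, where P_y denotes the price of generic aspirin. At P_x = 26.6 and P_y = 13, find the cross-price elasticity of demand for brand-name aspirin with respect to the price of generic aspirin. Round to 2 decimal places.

At P_x = 26.6 and P_y = 13: Q_x = 2390.57.
∂Q_x/∂P_y = 1.98P_y = 1.98(13) = 25.7400.
ε = (∂Q_x/∂P_y)(P_y/Q_x) = 25.7400 × (13/2390.57) ≈ 0.14.
ε > 0: substitutes.

0.14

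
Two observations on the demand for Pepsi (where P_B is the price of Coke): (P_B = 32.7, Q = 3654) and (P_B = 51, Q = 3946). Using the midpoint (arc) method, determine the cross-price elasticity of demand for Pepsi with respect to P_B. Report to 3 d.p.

ΔQ_A = 3946 − 3654 = 292; ΔP_B = 51 − 32.7 = 18.3.
Midpoints: Q̄_A = 3800.0, P̄_B = 41.85.
ε = (ΔQ_A/Q̄_A)/(ΔP_B/P̄_B) = (292/3800.0)/(18.3/41.85) ≈ 0.176.

0.176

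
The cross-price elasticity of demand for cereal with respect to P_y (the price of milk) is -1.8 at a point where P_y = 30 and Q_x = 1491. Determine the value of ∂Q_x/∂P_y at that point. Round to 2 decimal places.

ε = (∂Q_x/∂P_y)·(P_y/Q_x) ⇒ ∂Q_x/∂P_y = ε·Q_x/P_y = -1.8 × 1491/30 ≈ -89.46.

-89.46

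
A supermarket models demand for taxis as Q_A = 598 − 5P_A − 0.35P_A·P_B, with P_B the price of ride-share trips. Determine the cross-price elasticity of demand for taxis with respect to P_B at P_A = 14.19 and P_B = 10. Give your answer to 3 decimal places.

-0.104

At P_A = 14.19 and P_B = 10: Q_A = 477.385.
∂Q_A/∂P_B = -0.35P_A = -0.35(14.19) = -4.9665.
ε = (∂Q_A/∂P_B)(P_B/Q_A) = -4.9665 × (10/477.385) ≈ -0.104.
ε < 0: complements.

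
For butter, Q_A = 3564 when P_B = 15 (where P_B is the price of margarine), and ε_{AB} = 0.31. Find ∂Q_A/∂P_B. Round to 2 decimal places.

ε = (∂Q_A/∂P_B)·(P_B/Q_A) ⇒ ∂Q_A/∂P_B = ε·Q_A/P_B = 0.31 × 3564/15 ≈ 73.66.

73.66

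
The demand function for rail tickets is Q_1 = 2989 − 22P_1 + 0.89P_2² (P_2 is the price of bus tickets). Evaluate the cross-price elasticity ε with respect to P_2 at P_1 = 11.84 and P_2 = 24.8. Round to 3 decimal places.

0.334

At P_1 = 11.84 and P_2 = 24.8: Q_1 = 3275.906.
∂Q_1/∂P_2 = 1.78P_2 = 1.78(24.8) = 44.1440.
ε = (∂Q_1/∂P_2)(P_2/Q_1) = 44.1440 × (24.8/3275.906) ≈ 0.334.
ε > 0: substitutes.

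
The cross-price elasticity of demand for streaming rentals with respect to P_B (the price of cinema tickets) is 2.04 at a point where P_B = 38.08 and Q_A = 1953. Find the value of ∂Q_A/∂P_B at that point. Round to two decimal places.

104.63

ε = (∂Q_A/∂P_B)·(P_B/Q_A) ⇒ ∂Q_A/∂P_B = ε·Q_A/P_B = 2.04 × 1953/38.08 ≈ 104.63.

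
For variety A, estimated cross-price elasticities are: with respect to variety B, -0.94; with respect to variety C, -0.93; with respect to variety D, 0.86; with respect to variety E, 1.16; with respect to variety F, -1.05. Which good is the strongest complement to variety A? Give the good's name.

variety F

Complements have ε < 0. The most negative value is -1.05 (variety F).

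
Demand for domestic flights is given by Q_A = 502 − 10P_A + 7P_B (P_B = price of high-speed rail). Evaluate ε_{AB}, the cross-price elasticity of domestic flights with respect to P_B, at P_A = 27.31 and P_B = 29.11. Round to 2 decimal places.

0.47

At P_A = 27.31 and P_B = 29.11: Q_A = 432.67.
∂Q_A/∂P_B = 7.
ε = (∂Q_A/∂P_B)(P_B/Q_A) = 7 × (29.11/432.67) ≈ 0.47.
Since ε > 0, domestic flights and high-speed rail are substitutes.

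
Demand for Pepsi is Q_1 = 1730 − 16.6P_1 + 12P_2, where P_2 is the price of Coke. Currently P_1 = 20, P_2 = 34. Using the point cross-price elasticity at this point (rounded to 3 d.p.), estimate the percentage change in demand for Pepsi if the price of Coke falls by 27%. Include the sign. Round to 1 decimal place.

At P_1 = 20, P_2 = 34: Q_1 = 1806.
∂Q_1/∂P_2 = 12.
ε = (∂Q_1/∂P_2)(P_2/Q_1) = 12.0000 × 34/1806 ≈ 0.226.
%ΔQ_1 ≈ ε × %ΔP_2 = 0.226 × (-27%) = -6.1%.

-6.1%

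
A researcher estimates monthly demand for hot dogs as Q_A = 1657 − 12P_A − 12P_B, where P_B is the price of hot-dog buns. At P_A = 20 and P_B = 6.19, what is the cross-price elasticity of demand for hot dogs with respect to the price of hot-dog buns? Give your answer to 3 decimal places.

At P_A = 20 and P_B = 6.19: Q_A = 1342.72.
∂Q_A/∂P_B = -12.
ε = (∂Q_A/∂P_B)(P_B/Q_A) = -12 × (6.19/1342.72) ≈ -0.055.

-0.055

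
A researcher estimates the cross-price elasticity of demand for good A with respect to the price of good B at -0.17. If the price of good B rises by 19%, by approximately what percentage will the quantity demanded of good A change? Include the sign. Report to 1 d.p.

%ΔQ ≈ ε × %ΔP of good B = -0.17 × (19%) = -3.2%.

-3.2%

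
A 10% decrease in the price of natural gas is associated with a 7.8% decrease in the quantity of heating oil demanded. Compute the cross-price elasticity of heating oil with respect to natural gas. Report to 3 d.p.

0.780

ε = (%ΔQ of heating oil) / (%ΔP of natural gas) = (-7.8%) / (-10%) ≈ 0.780.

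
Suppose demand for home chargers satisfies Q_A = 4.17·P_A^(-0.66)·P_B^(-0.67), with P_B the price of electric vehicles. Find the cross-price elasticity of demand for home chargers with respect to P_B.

-0.67

In a log-linear (constant-elasticity) demand function, the coefficient on the exponent of P_B is the cross-price elasticity.
ε = -0.67. Negative, so home chargers and electric vehicles are complements.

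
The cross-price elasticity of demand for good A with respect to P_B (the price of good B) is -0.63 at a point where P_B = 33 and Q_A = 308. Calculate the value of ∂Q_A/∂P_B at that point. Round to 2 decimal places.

-5.88

ε = (∂Q_A/∂P_B)·(P_B/Q_A) ⇒ ∂Q_A/∂P_B = ε·Q_A/P_B = -0.63 × 308/33 ≈ -5.88.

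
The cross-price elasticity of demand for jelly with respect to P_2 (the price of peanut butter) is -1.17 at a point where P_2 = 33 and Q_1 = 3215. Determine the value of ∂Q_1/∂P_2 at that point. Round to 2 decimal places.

ε = (∂Q_1/∂P_2)·(P_2/Q_1) ⇒ ∂Q_1/∂P_2 = ε·Q_1/P_2 = -1.17 × 3215/33 ≈ -113.99.

-113.99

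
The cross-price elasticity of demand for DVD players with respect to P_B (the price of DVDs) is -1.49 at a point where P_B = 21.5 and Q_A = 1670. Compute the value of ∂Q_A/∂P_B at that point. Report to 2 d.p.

ε = (∂Q_A/∂P_B)·(P_B/Q_A) ⇒ ∂Q_A/∂P_B = ε·Q_A/P_B = -1.49 × 1670/21.5 ≈ -115.73.

-115.73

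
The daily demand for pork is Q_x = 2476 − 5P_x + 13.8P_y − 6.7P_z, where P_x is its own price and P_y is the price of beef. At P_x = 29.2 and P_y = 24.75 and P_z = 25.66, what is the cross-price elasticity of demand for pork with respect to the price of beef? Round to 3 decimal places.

At P_x = 29.2 and P_y = 24.75 and P_z = 25.66: Q_x = 2499.628.
∂Q_x/∂P_y = 13.8.
ε = (∂Q_x/∂P_y)(P_y/Q_x) = 13.8 × (24.75/2499.628) ≈ 0.137.
Since ε > 0, pork and beef are substitutes.

0.137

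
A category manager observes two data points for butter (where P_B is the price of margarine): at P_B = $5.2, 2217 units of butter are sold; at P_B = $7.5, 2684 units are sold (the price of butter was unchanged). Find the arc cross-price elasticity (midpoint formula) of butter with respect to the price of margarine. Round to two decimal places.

0.53

ΔQ_A = 2684 − 2217 = 467; ΔP_B = 7.5 − 5.2 = 2.3.
Midpoints: Q̄_A = 2450.5, P̄_B = 6.35.
ε = (ΔQ_A/Q̄_A)/(ΔP_B/P̄_B) = (467/2450.5)/(2.3/6.35) ≈ 0.53.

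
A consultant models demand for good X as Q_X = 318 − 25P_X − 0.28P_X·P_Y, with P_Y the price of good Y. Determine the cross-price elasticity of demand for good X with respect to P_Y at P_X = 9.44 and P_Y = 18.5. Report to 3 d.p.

-1.477

At P_X = 9.44 and P_Y = 18.5: Q_X = 33.101.
∂Q_X/∂P_Y = -0.28P_X = -0.28(9.44) = -2.6432.
ε = (∂Q_X/∂P_Y)(P_Y/Q_X) = -2.6432 × (18.5/33.101) ≈ -1.477.
ε < 0: complements.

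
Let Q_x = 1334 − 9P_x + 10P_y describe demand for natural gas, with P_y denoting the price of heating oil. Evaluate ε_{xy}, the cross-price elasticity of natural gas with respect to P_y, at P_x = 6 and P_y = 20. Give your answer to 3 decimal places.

At P_x = 6 and P_y = 20: Q_x = 1480.
∂Q_x/∂P_y = 10.
ε = (∂Q_x/∂P_y)(P_y/Q_x) = 10 × (20/1480) ≈ 0.135.

0.135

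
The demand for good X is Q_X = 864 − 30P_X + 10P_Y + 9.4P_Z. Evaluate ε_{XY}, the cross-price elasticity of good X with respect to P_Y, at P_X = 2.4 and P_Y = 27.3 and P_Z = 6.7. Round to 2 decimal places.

At P_X = 2.4 and P_Y = 27.3 and P_Z = 6.7: Q_X = 1127.98.
∂Q_X/∂P_Y = 10.
ε = (∂Q_X/∂P_Y)(P_Y/Q_X) = 10 × (27.3/1127.98) ≈ 0.24.
Since ε > 0, good X and good Y are substitutes.

0.24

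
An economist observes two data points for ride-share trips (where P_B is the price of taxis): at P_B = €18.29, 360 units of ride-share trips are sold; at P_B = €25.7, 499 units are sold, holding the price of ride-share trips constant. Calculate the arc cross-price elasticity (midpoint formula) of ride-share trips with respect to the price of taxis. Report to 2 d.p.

ΔQ_A = 499 − 360 = 139; ΔP_B = 25.7 − 18.29 = 7.41.
Midpoints: Q̄_A = 429.5, P̄_B = 21.99.
ε = (ΔQ_A/Q̄_A)/(ΔP_B/P̄_B) = (139/429.5)/(7.41/21.99) ≈ 0.96.

0.96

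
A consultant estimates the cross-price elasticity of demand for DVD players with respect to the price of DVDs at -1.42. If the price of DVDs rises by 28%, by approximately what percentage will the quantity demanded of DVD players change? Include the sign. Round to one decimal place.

-39.8%

%ΔQ ≈ ε × %ΔP of DVDs = -1.42 × (28%) = -39.8%.
Demand for DVD players falls by about 39.8%.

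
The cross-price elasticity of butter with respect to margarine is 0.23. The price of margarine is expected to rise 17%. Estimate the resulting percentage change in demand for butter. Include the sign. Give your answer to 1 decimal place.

%ΔQ ≈ ε × %ΔP of margarine = 0.23 × (17%) = 3.9%.

3.9%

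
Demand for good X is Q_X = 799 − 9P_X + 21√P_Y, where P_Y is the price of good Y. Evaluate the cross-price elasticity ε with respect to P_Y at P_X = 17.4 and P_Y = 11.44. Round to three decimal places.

0.050

At P_X = 17.4 and P_Y = 11.44: Q_X = 713.428.
∂Q_X/∂P_Y = 21/(2√P_Y) = 21/(2√11.44) = 3.1044.
ε = (∂Q_X/∂P_Y)(P_Y/Q_X) = 3.1044 × (11.44/713.428) ≈ 0.050.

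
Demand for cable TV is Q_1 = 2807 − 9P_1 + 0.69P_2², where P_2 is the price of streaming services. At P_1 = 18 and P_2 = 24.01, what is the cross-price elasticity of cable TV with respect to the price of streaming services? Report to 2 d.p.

0.26

At P_1 = 18 and P_2 = 24.01: Q_1 = 3042.771.
∂Q_1/∂P_2 = 1.38P_2 = 1.38(24.01) = 33.1338.
ε = (∂Q_1/∂P_2)(P_2/Q_1) = 33.1338 × (24.01/3042.771) ≈ 0.26.
ε > 0: substitutes.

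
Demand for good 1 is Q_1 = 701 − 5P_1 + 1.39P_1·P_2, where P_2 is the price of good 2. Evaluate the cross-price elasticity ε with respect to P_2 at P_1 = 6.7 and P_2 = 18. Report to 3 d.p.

0.201

At P_1 = 6.7 and P_2 = 18: Q_1 = 835.134.
∂Q_1/∂P_2 = 1.39P_1 = 1.39(6.7) = 9.3130.
ε = (∂Q_1/∂P_2)(P_2/Q_1) = 9.3130 × (18/835.134) ≈ 0.201.
ε > 0: substitutes.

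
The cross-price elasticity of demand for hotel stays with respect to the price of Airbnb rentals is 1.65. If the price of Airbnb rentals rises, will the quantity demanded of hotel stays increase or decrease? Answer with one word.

ε > 0 and the price of Airbnb rentals rises, so the quantity of hotel stays moves in the same direction: it increases.

increase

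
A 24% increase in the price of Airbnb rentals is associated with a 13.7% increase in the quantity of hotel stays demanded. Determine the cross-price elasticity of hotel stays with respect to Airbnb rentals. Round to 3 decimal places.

0.571

ε = (%ΔQ of hotel stays) / (%ΔP of Airbnb rentals) = (13.7%) / (24%) ≈ 0.571.
Positive cross-price elasticity: substitutes.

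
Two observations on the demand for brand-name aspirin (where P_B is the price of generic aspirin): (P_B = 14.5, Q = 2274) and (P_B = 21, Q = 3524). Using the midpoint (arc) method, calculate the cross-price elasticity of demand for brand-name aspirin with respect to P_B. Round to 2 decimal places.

ΔQ_A = 3524 − 2274 = 1250; ΔP_B = 21 − 14.5 = 6.5.
Midpoints: Q̄_A = 2899.0, P̄_B = 17.75.
ε = (ΔQ_A/Q̄_A)/(ΔP_B/P̄_B) = (1250/2899.0)/(6.5/17.75) ≈ 1.18.

1.18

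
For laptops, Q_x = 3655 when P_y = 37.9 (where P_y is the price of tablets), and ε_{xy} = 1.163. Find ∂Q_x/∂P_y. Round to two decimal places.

112.16

ε = (∂Q_x/∂P_y)·(P_y/Q_x) ⇒ ∂Q_x/∂P_y = ε·Q_x/P_y = 1.163 × 3655/37.9 ≈ 112.16.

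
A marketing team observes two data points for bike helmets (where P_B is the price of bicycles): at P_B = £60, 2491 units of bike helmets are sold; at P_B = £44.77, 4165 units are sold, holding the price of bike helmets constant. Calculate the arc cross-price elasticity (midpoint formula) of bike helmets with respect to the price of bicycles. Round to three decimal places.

ΔQ_A = 4165 − 2491 = 1674; ΔP_B = 44.77 − 60 = -15.23.
Midpoints: Q̄_A = 3328.0, P̄_B = 52.39.
ε = (ΔQ_A/Q̄_A)/(ΔP_B/P̄_B) = (1674/3328.0)/(-15.23/52.39) ≈ -1.730.

-1.730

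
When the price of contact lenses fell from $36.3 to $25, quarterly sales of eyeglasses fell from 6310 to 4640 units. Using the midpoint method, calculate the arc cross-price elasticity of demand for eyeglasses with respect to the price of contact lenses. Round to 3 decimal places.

ΔQ_A = 4640 − 6310 = -1670; ΔP_B = 25 − 36.3 = -11.3.
Midpoints: Q̄_A = 5475.0, P̄_B = 30.65.
ε = (ΔQ_A/Q̄_A)/(ΔP_B/P̄_B) = (-1670/5475.0)/(-11.3/30.65) ≈ 0.827.
ε > 0: eyeglasses and contact lenses are substitutes.

0.827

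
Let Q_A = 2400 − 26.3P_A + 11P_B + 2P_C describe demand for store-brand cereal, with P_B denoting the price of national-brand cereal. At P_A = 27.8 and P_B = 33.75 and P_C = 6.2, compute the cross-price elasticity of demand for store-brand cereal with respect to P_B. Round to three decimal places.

0.181

At P_A = 27.8 and P_B = 33.75 and P_C = 6.2: Q_A = 2052.51.
∂Q_A/∂P_B = 11.
ε = (∂Q_A/∂P_B)(P_B/Q_A) = 11 × (33.75/2052.51) ≈ 0.181.
Since ε > 0, store-brand cereal and national-brand cereal are substitutes.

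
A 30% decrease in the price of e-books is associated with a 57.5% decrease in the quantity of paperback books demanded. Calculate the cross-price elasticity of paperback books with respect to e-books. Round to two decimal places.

ε = (%ΔQ of paperback books) / (%ΔP of e-books) = (-57.5%) / (-30%) ≈ 1.92.

1.92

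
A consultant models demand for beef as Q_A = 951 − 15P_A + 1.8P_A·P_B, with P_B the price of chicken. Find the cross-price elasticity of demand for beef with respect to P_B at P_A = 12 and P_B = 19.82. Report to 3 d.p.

At P_A = 12 and P_B = 19.82: Q_A = 1199.112.
∂Q_A/∂P_B = 1.8P_A = 1.8(12) = 21.6000.
ε = (∂Q_A/∂P_B)(P_B/Q_A) = 21.6000 × (19.82/1199.112) ≈ 0.357.

0.357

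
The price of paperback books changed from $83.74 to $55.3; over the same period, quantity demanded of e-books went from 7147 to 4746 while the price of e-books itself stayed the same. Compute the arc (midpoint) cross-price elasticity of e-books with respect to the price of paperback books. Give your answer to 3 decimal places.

ΔQ_A = 4746 − 7147 = -2401; ΔP_B = 55.3 − 83.74 = -28.44.
Midpoints: Q̄_A = 5946.5, P̄_B = 69.52.
ε = (ΔQ_A/Q̄_A)/(ΔP_B/P̄_B) = (-2401/5946.5)/(-28.44/69.52) ≈ 0.987.

0.987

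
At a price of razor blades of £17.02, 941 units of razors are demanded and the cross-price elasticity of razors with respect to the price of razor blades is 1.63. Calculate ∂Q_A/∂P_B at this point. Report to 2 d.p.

ε = (∂Q_A/∂P_B)·(P_B/Q_A) ⇒ ∂Q_A/∂P_B = ε·Q_A/P_B = 1.63 × 941/17.02 ≈ 90.12.

90.12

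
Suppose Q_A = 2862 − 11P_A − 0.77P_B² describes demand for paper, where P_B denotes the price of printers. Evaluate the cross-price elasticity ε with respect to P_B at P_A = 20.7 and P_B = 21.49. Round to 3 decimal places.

At P_A = 20.7 and P_B = 21.49: Q_A = 2278.699.
∂Q_A/∂P_B = -1.54P_B = -1.54(21.49) = -33.0946.
ε = (∂Q_A/∂P_B)(P_B/Q_A) = -33.0946 × (21.49/2278.699) ≈ -0.312.
ε < 0: complements.

-0.312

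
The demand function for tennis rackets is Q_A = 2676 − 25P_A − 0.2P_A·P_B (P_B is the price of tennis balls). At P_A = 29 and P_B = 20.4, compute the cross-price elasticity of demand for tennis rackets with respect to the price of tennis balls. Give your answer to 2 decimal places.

-0.06

At P_A = 29 and P_B = 20.4: Q_A = 1832.68.
∂Q_A/∂P_B = -0.2P_A = -0.2(29) = -5.8000.
ε = (∂Q_A/∂P_B)(P_B/Q_A) = -5.8000 × (20.4/1832.68) ≈ -0.06.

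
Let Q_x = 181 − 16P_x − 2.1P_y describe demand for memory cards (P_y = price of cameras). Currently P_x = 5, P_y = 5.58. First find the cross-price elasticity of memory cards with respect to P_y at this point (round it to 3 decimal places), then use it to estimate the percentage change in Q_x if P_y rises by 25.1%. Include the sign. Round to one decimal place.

At P_x = 5, P_y = 5.58: Q_x = 89.282.
∂Q_x/∂P_y = -2.1.
ε = (∂Q_x/∂P_y)(P_y/Q_x) = -2.1000 × 5.58/89.282 ≈ -0.131.
%ΔQ_x ≈ ε × %ΔP_y = -0.131 × (25.1%) = -3.3%.

-3.3%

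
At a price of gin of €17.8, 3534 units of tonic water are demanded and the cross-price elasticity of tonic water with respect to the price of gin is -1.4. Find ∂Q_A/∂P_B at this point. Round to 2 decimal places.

ε = (∂Q_A/∂P_B)·(P_B/Q_A) ⇒ ∂Q_A/∂P_B = ε·Q_A/P_B = -1.4 × 3534/17.8 ≈ -277.96.

-277.96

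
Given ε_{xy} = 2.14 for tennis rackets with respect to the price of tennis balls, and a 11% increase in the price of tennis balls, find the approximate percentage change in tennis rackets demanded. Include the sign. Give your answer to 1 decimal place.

23.5%

%ΔQ ≈ ε × %ΔP of tennis balls = 2.14 × (11%) = 23.5%.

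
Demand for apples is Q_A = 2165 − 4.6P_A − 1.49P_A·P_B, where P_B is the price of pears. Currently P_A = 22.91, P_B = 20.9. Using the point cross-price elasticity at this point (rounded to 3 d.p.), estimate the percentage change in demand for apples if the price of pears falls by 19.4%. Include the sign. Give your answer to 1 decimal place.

10.3%

At P_A = 22.91, P_B = 20.9: Q_A = 1346.174.
∂Q_A/∂P_B = -1.49P_A = -34.1359.
ε = (∂Q_A/∂P_B)(P_B/Q_A) = -34.1359 × 20.9/1346.174 ≈ -0.530.
%ΔQ_A ≈ ε × %ΔP_B = -0.530 × (-19.4%) = 10.3%.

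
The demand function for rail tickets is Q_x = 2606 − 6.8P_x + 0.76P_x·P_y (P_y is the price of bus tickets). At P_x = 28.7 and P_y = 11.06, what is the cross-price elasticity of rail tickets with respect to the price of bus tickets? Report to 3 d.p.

0.091

At P_x = 28.7 and P_y = 11.06: Q_x = 2652.081.
∂Q_x/∂P_y = 0.76P_x = 0.76(28.7) = 21.8120.
ε = (∂Q_x/∂P_y)(P_y/Q_x) = 21.8120 × (11.06/2652.081) ≈ 0.091.
ε > 0: substitutes.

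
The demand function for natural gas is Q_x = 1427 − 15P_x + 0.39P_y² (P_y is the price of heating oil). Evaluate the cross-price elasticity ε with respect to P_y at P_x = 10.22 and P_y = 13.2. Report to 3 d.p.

0.101

At P_x = 10.22 and P_y = 13.2: Q_x = 1341.654.
∂Q_x/∂P_y = 0.78P_y = 0.78(13.2) = 10.2960.
ε = (∂Q_x/∂P_y)(P_y/Q_x) = 10.2960 × (13.2/1341.654) ≈ 0.101.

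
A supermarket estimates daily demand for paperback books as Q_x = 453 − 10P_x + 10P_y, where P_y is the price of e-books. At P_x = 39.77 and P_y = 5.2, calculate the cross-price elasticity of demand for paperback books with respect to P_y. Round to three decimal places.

At P_x = 39.77 and P_y = 5.2: Q_x = 107.3.
∂Q_x/∂P_y = 10.
ε = (∂Q_x/∂P_y)(P_y/Q_x) = 10 × (5.2/107.3) ≈ 0.485.

0.485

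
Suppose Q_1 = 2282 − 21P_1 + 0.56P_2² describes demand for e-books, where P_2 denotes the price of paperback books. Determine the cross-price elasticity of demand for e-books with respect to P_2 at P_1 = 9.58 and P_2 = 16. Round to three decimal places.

At P_1 = 9.58 and P_2 = 16: Q_1 = 2224.18.
∂Q_1/∂P_2 = 1.12P_2 = 1.12(16) = 17.9200.
ε = (∂Q_1/∂P_2)(P_2/Q_1) = 17.9200 × (16/2224.18) ≈ 0.129.
ε > 0: substitutes.

0.129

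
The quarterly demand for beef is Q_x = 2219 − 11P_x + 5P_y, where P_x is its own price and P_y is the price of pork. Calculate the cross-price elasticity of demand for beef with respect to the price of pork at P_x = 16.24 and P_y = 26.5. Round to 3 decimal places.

0.061

At P_x = 16.24 and P_y = 26.5: Q_x = 2172.86.
∂Q_x/∂P_y = 5.
ε = (∂Q_x/∂P_y)(P_y/Q_x) = 5 × (26.5/2172.86) ≈ 0.061.
Since ε > 0, beef and pork are substitutes.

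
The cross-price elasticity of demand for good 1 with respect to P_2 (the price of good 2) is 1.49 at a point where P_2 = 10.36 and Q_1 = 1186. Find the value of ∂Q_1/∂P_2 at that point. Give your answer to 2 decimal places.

ε = (∂Q_1/∂P_2)·(P_2/Q_1) ⇒ ∂Q_1/∂P_2 = ε·Q_1/P_2 = 1.49 × 1186/10.36 ≈ 170.57.

170.57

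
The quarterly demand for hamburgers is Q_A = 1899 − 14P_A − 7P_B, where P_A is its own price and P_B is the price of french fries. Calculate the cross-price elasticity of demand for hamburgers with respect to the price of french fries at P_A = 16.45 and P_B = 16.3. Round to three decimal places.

-0.073

At P_A = 16.45 and P_B = 16.3: Q_A = 1554.6.
∂Q_A/∂P_B = -7.
ε = (∂Q_A/∂P_B)(P_B/Q_A) = -7 × (16.3/1554.6) ≈ -0.073.
Since ε < 0, hamburgers and french fries are complements.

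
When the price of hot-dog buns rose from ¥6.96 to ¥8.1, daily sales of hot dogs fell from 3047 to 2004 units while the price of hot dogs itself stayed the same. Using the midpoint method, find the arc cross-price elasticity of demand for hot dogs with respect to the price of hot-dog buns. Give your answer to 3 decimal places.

ΔQ_A = 2004 − 3047 = -1043; ΔP_B = 8.1 − 6.96 = 1.14.
Midpoints: Q̄_A = 2525.5, P̄_B = 7.53.
ε = (ΔQ_A/Q̄_A)/(ΔP_B/P̄_B) = (-1043/2525.5)/(1.14/7.53) ≈ -2.728.

-2.728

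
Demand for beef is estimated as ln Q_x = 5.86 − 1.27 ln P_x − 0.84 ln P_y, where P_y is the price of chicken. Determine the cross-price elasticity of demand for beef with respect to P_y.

-0.84

In a log-linear (constant-elasticity) demand function, the coefficient on ln P_y is the cross-price elasticity.
ε = -0.84. Negative, so beef and chicken are complements.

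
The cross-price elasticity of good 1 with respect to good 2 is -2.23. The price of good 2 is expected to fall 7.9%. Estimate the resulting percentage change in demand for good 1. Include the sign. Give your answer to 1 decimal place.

%ΔQ ≈ ε × %ΔP of good 2 = -2.23 × (-7.9%) = 17.6%.
Demand for good 1 rises by about 17.6%.

17.6%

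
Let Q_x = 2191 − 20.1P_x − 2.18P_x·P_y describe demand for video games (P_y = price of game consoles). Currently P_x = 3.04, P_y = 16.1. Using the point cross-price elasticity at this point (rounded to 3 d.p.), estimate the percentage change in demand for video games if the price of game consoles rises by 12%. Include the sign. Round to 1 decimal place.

-0.6%

At P_x = 3.04, P_y = 16.1: Q_x = 2023.198.
∂Q_x/∂P_y = -2.18P_x = -6.6272.
ε = (∂Q_x/∂P_y)(P_y/Q_x) = -6.6272 × 16.1/2023.198 ≈ -0.053.
%ΔQ_x ≈ ε × %ΔP_y = -0.053 × (12%) = -0.6%.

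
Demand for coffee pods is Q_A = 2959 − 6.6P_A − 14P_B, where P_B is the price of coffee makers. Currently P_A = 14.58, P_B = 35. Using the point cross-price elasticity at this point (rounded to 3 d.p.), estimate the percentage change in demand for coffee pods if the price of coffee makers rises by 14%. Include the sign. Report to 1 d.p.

-2.9%

At P_A = 14.58, P_B = 35: Q_A = 2372.772.
∂Q_A/∂P_B = -14.
ε = (∂Q_A/∂P_B)(P_B/Q_A) = -14.0000 × 35/2372.772 ≈ -0.207.
%ΔQ_A ≈ ε × %ΔP_B = -0.207 × (14%) = -2.9%.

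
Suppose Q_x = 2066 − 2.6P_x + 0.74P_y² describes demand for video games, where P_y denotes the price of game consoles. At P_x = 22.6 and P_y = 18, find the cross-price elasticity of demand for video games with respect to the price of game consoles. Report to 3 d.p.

At P_x = 22.6 and P_y = 18: Q_x = 2247.
∂Q_x/∂P_y = 1.48P_y = 1.48(18) = 26.6400.
ε = (∂Q_x/∂P_y)(P_y/Q_x) = 26.6400 × (18/2247) ≈ 0.213.
ε > 0: substitutes.

0.213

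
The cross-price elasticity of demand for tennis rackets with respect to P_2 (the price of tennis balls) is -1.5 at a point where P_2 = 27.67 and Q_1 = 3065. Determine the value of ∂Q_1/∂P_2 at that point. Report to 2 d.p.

ε = (∂Q_1/∂P_2)·(P_2/Q_1) ⇒ ∂Q_1/∂P_2 = ε·Q_1/P_2 = -1.5 × 3065/27.67 ≈ -166.15.

-166.15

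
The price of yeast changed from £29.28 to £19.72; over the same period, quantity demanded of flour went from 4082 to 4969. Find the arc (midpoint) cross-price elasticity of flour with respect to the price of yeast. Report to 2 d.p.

-0.50

ΔQ_A = 4969 − 4082 = 887; ΔP_B = 19.72 − 29.28 = -9.56.
Midpoints: Q̄_A = 4525.5, P̄_B = 24.50.
ε = (ΔQ_A/Q̄_A)/(ΔP_B/P̄_B) = (887/4525.5)/(-9.56/24.50) ≈ -0.50.
ε < 0: flour and yeast are complements.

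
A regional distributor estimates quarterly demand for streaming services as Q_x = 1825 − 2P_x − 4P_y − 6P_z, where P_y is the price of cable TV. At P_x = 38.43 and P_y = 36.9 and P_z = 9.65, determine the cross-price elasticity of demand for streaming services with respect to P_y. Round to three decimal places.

At P_x = 38.43 and P_y = 36.9 and P_z = 9.65: Q_x = 1542.64.
∂Q_x/∂P_y = -4.
ε = (∂Q_x/∂P_y)(P_y/Q_x) = -4 × (36.9/1542.64) ≈ -0.096.
Since ε < 0, streaming services and cable TV are complements.

-0.096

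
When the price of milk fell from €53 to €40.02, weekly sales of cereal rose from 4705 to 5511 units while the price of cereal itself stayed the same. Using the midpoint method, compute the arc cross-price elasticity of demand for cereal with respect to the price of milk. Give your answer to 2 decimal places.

-0.57

ΔQ_A = 5511 − 4705 = 806; ΔP_B = 40.02 − 53 = -12.98.
Midpoints: Q̄_A = 5108.0, P̄_B = 46.51.
ε = (ΔQ_A/Q̄_A)/(ΔP_B/P̄_B) = (806/5108.0)/(-12.98/46.51) ≈ -0.57.
ε < 0: cereal and milk are complements.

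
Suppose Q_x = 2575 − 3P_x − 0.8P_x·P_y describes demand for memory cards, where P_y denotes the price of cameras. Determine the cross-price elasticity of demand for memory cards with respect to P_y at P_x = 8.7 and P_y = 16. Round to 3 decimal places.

-0.046

At P_x = 8.7 and P_y = 16: Q_x = 2437.54.
∂Q_x/∂P_y = -0.8P_x = -0.8(8.7) = -6.9600.
ε = (∂Q_x/∂P_y)(P_y/Q_x) = -6.9600 × (16/2437.54) ≈ -0.046.
ε < 0: complements.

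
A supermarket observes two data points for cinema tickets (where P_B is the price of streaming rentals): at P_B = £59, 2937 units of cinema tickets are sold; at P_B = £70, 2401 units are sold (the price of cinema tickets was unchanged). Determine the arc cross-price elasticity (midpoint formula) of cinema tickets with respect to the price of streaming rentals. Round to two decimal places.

ΔQ_A = 2401 − 2937 = -536; ΔP_B = 70 − 59 = 11.
Midpoints: Q̄_A = 2669.0, P̄_B = 64.50.
ε = (ΔQ_A/Q̄_A)/(ΔP_B/P̄_B) = (-536/2669.0)/(11/64.50) ≈ -1.18.

-1.18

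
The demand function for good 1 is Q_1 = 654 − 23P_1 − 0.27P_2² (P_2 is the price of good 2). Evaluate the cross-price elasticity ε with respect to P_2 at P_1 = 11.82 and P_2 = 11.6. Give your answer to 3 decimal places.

At P_1 = 11.82 and P_2 = 11.6: Q_1 = 345.809.
∂Q_1/∂P_2 = -0.54P_2 = -0.54(11.6) = -6.2640.
ε = (∂Q_1/∂P_2)(P_2/Q_1) = -6.2640 × (11.6/345.809) ≈ -0.210.
ε < 0: complements.

-0.210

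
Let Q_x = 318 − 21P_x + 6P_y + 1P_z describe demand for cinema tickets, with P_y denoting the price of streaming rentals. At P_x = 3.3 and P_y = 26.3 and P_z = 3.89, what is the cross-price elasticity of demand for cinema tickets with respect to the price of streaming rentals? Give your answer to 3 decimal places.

0.385

At P_x = 3.3 and P_y = 26.3 and P_z = 3.89: Q_x = 410.39.
∂Q_x/∂P_y = 6.
ε = (∂Q_x/∂P_y)(P_y/Q_x) = 6 × (26.3/410.39) ≈ 0.385.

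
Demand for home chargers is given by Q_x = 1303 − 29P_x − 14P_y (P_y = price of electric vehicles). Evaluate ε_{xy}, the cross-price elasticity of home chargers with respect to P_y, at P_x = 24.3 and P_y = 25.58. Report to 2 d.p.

At P_x = 24.3 and P_y = 25.58: Q_x = 240.18.
∂Q_x/∂P_y = -14.
ε = (∂Q_x/∂P_y)(P_y/Q_x) = -14 × (25.58/240.18) ≈ -1.49.
Since ε < 0, home chargers and electric vehicles are complements.

-1.49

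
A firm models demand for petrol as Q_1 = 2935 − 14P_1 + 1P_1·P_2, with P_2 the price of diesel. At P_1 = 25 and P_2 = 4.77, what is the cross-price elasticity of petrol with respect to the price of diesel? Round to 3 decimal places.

0.044

At P_1 = 25 and P_2 = 4.77: Q_1 = 2704.25.
∂Q_1/∂P_2 = 1P_1 = 1(25) = 25.0000.
ε = (∂Q_1/∂P_2)(P_2/Q_1) = 25.0000 × (4.77/2704.25) ≈ 0.044.
ε > 0: substitutes.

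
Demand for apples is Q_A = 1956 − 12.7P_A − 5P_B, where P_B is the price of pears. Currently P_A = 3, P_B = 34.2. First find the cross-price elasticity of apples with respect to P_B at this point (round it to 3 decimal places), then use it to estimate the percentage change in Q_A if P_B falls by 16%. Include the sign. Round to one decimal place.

1.6%

At P_A = 3, P_B = 34.2: Q_A = 1746.9.
∂Q_A/∂P_B = -5.
ε = (∂Q_A/∂P_B)(P_B/Q_A) = -5.0000 × 34.2/1746.9 ≈ -0.098.
%ΔQ_A ≈ ε × %ΔP_B = -0.098 × (-16%) = 1.6%.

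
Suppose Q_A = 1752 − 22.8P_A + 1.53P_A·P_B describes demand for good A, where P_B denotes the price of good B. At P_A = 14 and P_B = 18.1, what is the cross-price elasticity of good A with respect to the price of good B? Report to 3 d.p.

At P_A = 14 and P_B = 18.1: Q_A = 1820.502.
∂Q_A/∂P_B = 1.53P_A = 1.53(14) = 21.4200.
ε = (∂Q_A/∂P_B)(P_B/Q_A) = 21.4200 × (18.1/1820.502) ≈ 0.213.

0.213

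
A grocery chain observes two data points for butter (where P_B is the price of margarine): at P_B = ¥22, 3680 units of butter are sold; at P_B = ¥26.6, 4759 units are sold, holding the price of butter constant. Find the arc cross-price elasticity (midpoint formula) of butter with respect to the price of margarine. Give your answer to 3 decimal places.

1.351

ΔQ_A = 4759 − 3680 = 1079; ΔP_B = 26.6 − 22 = 4.6.
Midpoints: Q̄_A = 4219.5, P̄_B = 24.30.
ε = (ΔQ_A/Q̄_A)/(ΔP_B/P̄_B) = (1079/4219.5)/(4.6/24.30) ≈ 1.351.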